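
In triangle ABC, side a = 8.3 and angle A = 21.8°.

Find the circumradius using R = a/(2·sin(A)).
R = a/(2·sin(A)) = 8.3/(2·sin(21.8°))
sin(21.8°) ≈ 0.371368
R ≈ 8.3/(2·0.371368) = 8.3/0.742736 ≈ 11.1749

R = 11.17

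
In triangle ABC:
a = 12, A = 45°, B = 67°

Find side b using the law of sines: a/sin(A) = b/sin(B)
a/sin(A) = b/sin(B)  ⇒  b = a·sin(B)/sin(A) = 12·sin(67°)/sin(45°)
sin(67°) ≈ 0.920505, sin(45°) ≈ 0.707107
b ≈ 12·0.920505/0.707107 ≈ 11.0461/0.707107 ≈ 15.6215

b = 15.62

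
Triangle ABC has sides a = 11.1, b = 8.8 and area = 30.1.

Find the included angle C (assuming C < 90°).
Area = ½·a·b·sin(C)  ⇒  sin(C) = 2·Area/(a·b) = 2·30.1/(11.1·8.8) = 60.2/97.68 ≈ 0.616298
C = arcsin(0.616298) ≈ 38.0463° (taking the acute solution since C < 90°)

C = 38.05°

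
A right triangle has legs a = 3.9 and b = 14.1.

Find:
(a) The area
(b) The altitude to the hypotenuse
(a) The legs are perpendicular, so Area = ½·a·b = ½·3.9·14.1 = ½·54.99 = 27.495
(b) Hypotenuse c = √(a² + b²) = √(15.21 + 198.81) = √214.02 ≈ 14.6294
    Area = ½·c·h_c  ⇒  h_c = 2·Area/c = 54.99/14.6294 ≈ 3.75886

Area = 27.495, h_c = 3.759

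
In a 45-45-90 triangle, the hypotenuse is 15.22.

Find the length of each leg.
In a 45-45-90 triangle hypotenuse = leg·√2, so leg = hypotenuse/√2.
Leg = 15.22/√2 ≈ 15.22/1.41421 ≈ 10.7622

Each leg = 10.76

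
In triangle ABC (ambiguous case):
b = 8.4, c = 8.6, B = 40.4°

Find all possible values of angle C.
b/sin(B) = c/sin(C)  ⇒  sin(C) = c·sin(B)/b = 8.6·sin(40.4°)/8.4
sin(40.4°) ≈ 0.64812
sin(C) ≈ 8.6·0.64812/8.4 ≈ 5.57383/8.4 ≈ 0.663551
Candidate 1: C₁ = arcsin(0.663551) ≈ 41.5713°  →  A = 180° − 40.4° − 41.5713° ≈ 98.0287° > 0, valid
Candidate 2: C₂ = 180° − C₁ ≈ 138.429°  →  A = 180° − 40.4° − 138.429° ≈ 1.17128° > 0, valid

C = 41.57° or C = 138.4° (two solutions)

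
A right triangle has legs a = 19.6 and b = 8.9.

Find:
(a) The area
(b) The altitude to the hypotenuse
(a) The legs are perpendicular, so Area = ½·a·b = ½·19.6·8.9 = ½·174.44 = 87.22
(b) Hypotenuse c = √(a² + b²) = √(384.16 + 79.21) = √463.37 ≈ 21.526
    Area = ½·c·h_c  ⇒  h_c = 2·Area/c = 174.44/21.526 ≈ 8.10368

Area = 87.22, h_c = 8.104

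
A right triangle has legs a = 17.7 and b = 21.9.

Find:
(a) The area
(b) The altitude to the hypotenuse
(a) The legs are perpendicular, so Area = ½·a·b = ½·17.7·21.9 = ½·387.63 = 193.815
(b) Hypotenuse c = √(a² + b²) = √(313.29 + 479.61) = √792.9 ≈ 28.1585
    Area = ½·c·h_c  ⇒  h_c = 2·Area/c = 387.63/28.1585 ≈ 13.766

Area = 193.815, h_c = 13.77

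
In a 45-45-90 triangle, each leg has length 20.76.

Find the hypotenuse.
In a 45-45-90 triangle the sides are in ratio 1 : 1 : √2, so hypotenuse = leg·√2.
Hypotenuse = 20.76·√2 ≈ 20.76·1.41421 ≈ 29.3591

Hypotenuse = 20.76√2 = 29.36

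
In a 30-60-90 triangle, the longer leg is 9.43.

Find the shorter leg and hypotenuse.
In a 30-60-90 triangle the sides are in ratio 1 : √3 : 2, so short leg = long leg/√3 and hypotenuse = 2·(short leg).
Short leg = 9.43/√3 ≈ 9.43/1.73205 ≈ 5.44441
Hypotenuse = 2·5.44441 ≈ 10.8888

Short leg = 5.444, Hypotenuse = 10.89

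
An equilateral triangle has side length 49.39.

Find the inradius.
r = Area/s with s the semi-perimeter.
Area = (√3/4)·49.39² = (√3/4)·2439.3721 ≈ 0.433013·2439.3721 ≈ 1056.28
s = 3·49.39/2 = 74.085
r ≈ 1056.28/74.085 ≈ 14.2577
(Equivalently r = side/(2√3) = 49.39/3.4641 ≈ 14.2577.)

r = 14.26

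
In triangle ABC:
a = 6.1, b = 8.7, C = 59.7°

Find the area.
Two sides and the included angle (SAS): A = ½·a·b·sin(C) = ½·6.1·8.7·sin(59.7°)
sin(59.7°) ≈ 0.863396
A ≈ ½·53.07·0.863396 = 26.535·0.863396 ≈ 22.9102

Area = 22.91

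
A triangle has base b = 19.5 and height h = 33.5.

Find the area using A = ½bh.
A = ½·b·h = ½·19.5·33.5 = ½·653.25 = 326.625

Area = 326.625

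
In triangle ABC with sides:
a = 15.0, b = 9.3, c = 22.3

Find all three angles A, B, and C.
Law of cosines for each angle (a² = 225, b² = 86.49, c² = 497.29):
cos(A) = (b² + c² − a²)/(2bc) = (86.49 + 497.29 − 225)/(2·9.3·22.3) = 358.78/414.78 ≈ 0.864989  ⇒  A ≈ 30.1186°
cos(B) = (a² + c² − b²)/(2ac) = (225 + 497.29 − 86.49)/(2·15.0·22.3) = 635.8/669 ≈ 0.950374  ⇒  B ≈ 18.1262°
cos(C) = (a² + b² − c²)/(2ab) = (225 + 86.49 − 497.29)/(2·15.0·9.3) = -185.8/279 ≈ -0.66595  ⇒  C ≈ 131.755°
Check: A + B + C ≈ 180°

A = 30.12°, B = 18.13°, C = 131.8°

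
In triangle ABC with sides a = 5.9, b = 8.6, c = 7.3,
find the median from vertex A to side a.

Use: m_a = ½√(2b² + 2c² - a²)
m_a = ½√(2·8.6² + 2·7.3² − 5.9²) = ½√(2·73.96 + 2·53.29 − 34.81) = ½√(147.92 + 106.58 − 34.81) = ½√219.69
√219.69 ≈ 14.8219, so m_a ≈ 7.41097

m_a = 7.411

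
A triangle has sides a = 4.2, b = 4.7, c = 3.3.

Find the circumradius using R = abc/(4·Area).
First find the area with Heron's formula.
s = (4.2 + 4.7 + 3.3)/2 = 6.1
Area = √(s(s−a)(s−b)(s−c)) = √(6.1·1.9·1.4·2.8) ≈ √45.4328 ≈ 6.74039
abc = 4.2·4.7·3.3 = 65.142
R = abc/(4·Area) ≈ 65.142/(4·6.74039) = 65.142/26.9615 ≈ 2.41611

R = 2.416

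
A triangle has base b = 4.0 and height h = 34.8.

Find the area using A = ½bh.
A = ½·b·h = ½·4.0·34.8 = ½·139.2 = 69.6

Area = 69.6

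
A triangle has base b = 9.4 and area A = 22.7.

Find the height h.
A = ½·b·h  ⇒  h = 2A/b = 2·22.7/9.4 = 45.4/9.4 ≈ 4.82979

h = 4.83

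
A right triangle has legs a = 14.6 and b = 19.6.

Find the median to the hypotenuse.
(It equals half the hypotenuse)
Hypotenuse c = √(a² + b²) = √(213.16 + 384.16) = √597.32 ≈ 24.4401
Median to hypotenuse = c/2 ≈ 24.4401/2 ≈ 12.2201

Median = 12.22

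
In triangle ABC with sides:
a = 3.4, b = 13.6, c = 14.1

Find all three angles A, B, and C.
Law of cosines for each angle (a² = 11.56, b² = 184.96, c² = 198.81):
cos(A) = (b² + c² − a²)/(2bc) = (184.96 + 198.81 − 11.56)/(2·13.6·14.1) = 372.21/383.52 ≈ 0.97051  ⇒  A ≈ 13.9492°
cos(B) = (a² + c² − b²)/(2ac) = (11.56 + 198.81 − 184.96)/(2·3.4·14.1) = 25.41/95.88 ≈ 0.265019  ⇒  B ≈ 74.6319°
cos(C) = (a² + b² − c²)/(2ab) = (11.56 + 184.96 − 198.81)/(2·3.4·13.6) = -2.29/92.48 ≈ -0.0247621  ⇒  C ≈ 91.4189°
Check: A + B + C ≈ 180°

A = 13.95°, B = 74.63°, C = 91.42°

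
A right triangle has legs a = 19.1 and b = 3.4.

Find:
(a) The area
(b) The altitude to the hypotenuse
(a) The legs are perpendicular, so Area = ½·a·b = ½·19.1·3.4 = ½·64.94 = 32.47
(b) Hypotenuse c = √(a² + b²) = √(364.81 + 11.56) = √376.37 ≈ 19.4003
    Area = ½·c·h_c  ⇒  h_c = 2·Area/c = 64.94/19.4003 ≈ 3.34738

Area = 32.47, h_c = 3.347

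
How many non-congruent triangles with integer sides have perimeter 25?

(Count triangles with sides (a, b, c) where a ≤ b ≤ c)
Let a ≤ b ≤ c with a + b + c = 25. The only binding inequality is a + b > c, i.e. 25 − c > c, so c < 25/2; and c ≥ 25/3 since c is the largest side.
So 9 ≤ c ≤ 12. For each c, b runs from ⌈(25 − c)/2⌉ up to c (then a = 25 − b − c satisfies 1 ≤ a ≤ b automatically), giving c − ⌈(25 − c)/2⌉ + 1 choices.
Summing over c: 2 + 3 + 5 + 6 = 16
Check (closed form: nearest integer to p²/48 for even p, (p+3)²/48 for odd p): (25+3)²/48 = 28²/48 = 784/48 ≈ 16.33 → 16

16 triangles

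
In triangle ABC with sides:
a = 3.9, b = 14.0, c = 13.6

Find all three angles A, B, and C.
Law of cosines for each angle (a² = 15.21, b² = 196, c² = 184.96):
cos(A) = (b² + c² − a²)/(2bc) = (196 + 184.96 − 15.21)/(2·14.0·13.6) = 365.75/380.8 ≈ 0.960478  ⇒  A ≈ 16.1621°
cos(B) = (a² + c² − b²)/(2ac) = (15.21 + 184.96 − 196)/(2·3.9·13.6) = 4.17/106.08 ≈ 0.03931  ⇒  B ≈ 87.7471°
cos(C) = (a² + b² − c²)/(2ab) = (15.21 + 196 − 184.96)/(2·3.9·14.0) = 26.25/109.2 ≈ 0.240385  ⇒  C ≈ 76.0908°
Check: A + B + C ≈ 180°

A = 16.16°, B = 87.75°, C = 76.09°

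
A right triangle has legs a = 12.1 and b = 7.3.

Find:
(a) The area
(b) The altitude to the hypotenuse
(a) The legs are perpendicular, so Area = ½·a·b = ½·12.1·7.3 = ½·88.33 = 44.165
(b) Hypotenuse c = √(a² + b²) = √(146.41 + 53.29) = √199.7 ≈ 14.1315
    Area = ½·c·h_c  ⇒  h_c = 2·Area/c = 88.33/14.1315 ≈ 6.25056

Area = 44.165, h_c = 6.251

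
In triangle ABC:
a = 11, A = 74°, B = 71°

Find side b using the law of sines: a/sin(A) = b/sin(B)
a/sin(A) = b/sin(B)  ⇒  b = a·sin(B)/sin(A) = 11·sin(71°)/sin(74°)
sin(71°) ≈ 0.945519, sin(74°) ≈ 0.961262
b ≈ 11·0.945519/0.961262 ≈ 10.4007/0.961262 ≈ 10.8198

b = 10.82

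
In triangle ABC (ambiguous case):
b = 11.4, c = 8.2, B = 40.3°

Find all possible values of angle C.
b/sin(B) = c/sin(C)  ⇒  sin(C) = c·sin(B)/b = 8.2·sin(40.3°)/11.4
sin(40.3°) ≈ 0.64679
sin(C) ≈ 8.2·0.64679/11.4 ≈ 5.30368/11.4 ≈ 0.465235
Candidate 1: C₁ = arcsin(0.465235) ≈ 27.7254°  →  A = 180° − 40.3° − 27.7254° ≈ 111.975° > 0, valid
Candidate 2: C₂ = 180° − C₁ ≈ 152.275°  →  A = 180° − 40.3° − 152.275° ≈ -12.5746° ≤ 0, not a valid triangle

C = 27.73° (one solution)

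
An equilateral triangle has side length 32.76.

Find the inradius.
r = Area/s with s the semi-perimeter.
Area = (√3/4)·32.76² = (√3/4)·1073.2176 ≈ 0.433013·1073.2176 ≈ 464.717
s = 3·32.76/2 = 49.14
r ≈ 464.717/49.14 ≈ 9.457
(Equivalently r = side/(2√3) = 32.76/3.4641 ≈ 9.457.)

r = 9.457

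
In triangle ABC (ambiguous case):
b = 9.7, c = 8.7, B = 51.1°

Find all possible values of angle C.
b/sin(B) = c/sin(C)  ⇒  sin(C) = c·sin(B)/b = 8.7·sin(51.1°)/9.7
sin(51.1°) ≈ 0.778243
sin(C) ≈ 8.7·0.778243/9.7 ≈ 6.77072/9.7 ≈ 0.698012
Candidate 1: C₁ = arcsin(0.698012) ≈ 44.2677°  →  A = 180° − 51.1° − 44.2677° ≈ 84.6323° > 0, valid
Candidate 2: C₂ = 180° − C₁ ≈ 135.732°  →  A = 180° − 51.1° − 135.732° ≈ -6.8323° ≤ 0, not a valid triangle

C = 44.27° (one solution)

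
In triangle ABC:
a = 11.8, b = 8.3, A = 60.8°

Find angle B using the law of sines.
a/sin(A) = b/sin(B)  ⇒  sin(B) = b·sin(A)/a = 8.3·sin(60.8°)/11.8
sin(60.8°) ≈ 0.872922
sin(B) ≈ 8.3·0.872922/11.8 ≈ 7.24525/11.8 ≈ 0.614005
B = arcsin(0.614005) ≈ 37.8796°
(Since b ≤ a we need B ≤ A, so the obtuse alternative 180° − 37.8796° ≈ 142.12° is rejected.)

B = 37.88°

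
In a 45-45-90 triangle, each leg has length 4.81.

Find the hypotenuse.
In a 45-45-90 triangle the sides are in ratio 1 : 1 : √2, so hypotenuse = leg·√2.
Hypotenuse = 4.81·√2 ≈ 4.81·1.41421 ≈ 6.80237

Hypotenuse = 4.81√2 = 6.802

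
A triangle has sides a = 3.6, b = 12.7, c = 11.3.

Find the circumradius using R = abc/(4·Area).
First find the area with Heron's formula.
s = (3.6 + 12.7 + 11.3)/2 = 13.8
Area = √(s(s−a)(s−b)(s−c)) = √(13.8·10.2·1.1·2.5) ≈ √387.09 ≈ 19.6746
abc = 3.6·12.7·11.3 = 516.636
R = abc/(4·Area) ≈ 516.636/(4·19.6746) = 516.636/78.6984 ≈ 6.56476

R = 6.565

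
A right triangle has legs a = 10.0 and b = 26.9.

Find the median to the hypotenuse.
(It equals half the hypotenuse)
Hypotenuse c = √(a² + b²) = √(100 + 723.61) = √823.61 ≈ 28.6986
Median to hypotenuse = c/2 ≈ 28.6986/2 ≈ 14.3493

Median = 14.35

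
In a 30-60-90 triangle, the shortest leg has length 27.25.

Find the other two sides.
In a 30-60-90 triangle the sides are in ratio 1 : √3 : 2 (short leg : long leg : hypotenuse).
Long leg = 27.25·√3 ≈ 27.25·1.73205 ≈ 47.1984
Hypotenuse = 2·27.25 = 54.5

Long leg = 27.25√3 = 47.2, Hypotenuse = 54.5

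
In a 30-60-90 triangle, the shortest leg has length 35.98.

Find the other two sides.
In a 30-60-90 triangle the sides are in ratio 1 : √3 : 2 (short leg : long leg : hypotenuse).
Long leg = 35.98·√3 ≈ 35.98·1.73205 ≈ 62.3192
Hypotenuse = 2·35.98 = 71.96

Long leg = 35.98√3 = 62.32, Hypotenuse = 71.96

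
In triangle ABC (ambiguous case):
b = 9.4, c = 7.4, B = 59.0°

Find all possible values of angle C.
b/sin(B) = c/sin(C)  ⇒  sin(C) = c·sin(B)/b = 7.4·sin(59.0°)/9.4
sin(59.0°) ≈ 0.857167
sin(C) ≈ 7.4·0.857167/9.4 ≈ 6.34304/9.4 ≈ 0.674791
Candidate 1: C₁ = arcsin(0.674791) ≈ 42.4379°  →  A = 180° − 59.0° − 42.4379° ≈ 78.5621° > 0, valid
Candidate 2: C₂ = 180° − C₁ ≈ 137.562°  →  A = 180° − 59.0° − 137.562° ≈ -16.5621° ≤ 0, not a valid triangle

C = 42.44° (one solution)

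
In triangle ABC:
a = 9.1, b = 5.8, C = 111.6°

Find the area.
Two sides and the included angle (SAS): A = ½·a·b·sin(C) = ½·9.1·5.8·sin(111.6°)
sin(111.6°) ≈ 0.929776
A ≈ ½·52.78·0.929776 = 26.39·0.929776 ≈ 24.5368

Area = 24.54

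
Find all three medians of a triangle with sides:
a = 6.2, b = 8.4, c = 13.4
Median formula: m_a = ½√(2b² + 2c² − a²) (and cyclically). a² = 38.44, b² = 70.56, c² = 179.56.
m_a = ½√(2·70.56 + 2·179.56 − 38.44) = ½√461.8 ≈ ½·21.4895 ≈ 10.7448
m_b = ½√(2·38.44 + 2·179.56 − 70.56) = ½√365.44 ≈ ½·19.1165 ≈ 9.55824
m_c = ½√(2·38.44 + 2·70.56 − 179.56) = ½√38.44 ≈ ½·6.2 ≈ 3.1

m_a = 10.74, m_b = 9.558, m_c = 3.1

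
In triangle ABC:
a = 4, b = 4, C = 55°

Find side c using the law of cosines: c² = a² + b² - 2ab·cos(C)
c² = 4² + 4² − 2·4·4·cos(55°)
cos(55°) ≈ 0.573576
c² ≈ 16 + 16 − 32·(0.573576) ≈ 32 − 18.3544 ≈ 13.6456
c ≈ √13.6456 ≈ 3.69399

c = 3.694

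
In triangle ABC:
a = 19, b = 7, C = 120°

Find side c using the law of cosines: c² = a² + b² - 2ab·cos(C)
c² = 19² + 7² − 2·19·7·cos(120°)
cos(120°) ≈ -0.5
c² ≈ 361 + 49 − 266·(-0.5) ≈ 410 + 133 ≈ 543
c ≈ √543 ≈ 23.3024

c = 23.3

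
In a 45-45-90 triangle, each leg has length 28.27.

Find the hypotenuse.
In a 45-45-90 triangle the sides are in ratio 1 : 1 : √2, so hypotenuse = leg·√2.
Hypotenuse = 28.27·√2 ≈ 28.27·1.41421 ≈ 39.9798

Hypotenuse = 28.27√2 = 39.98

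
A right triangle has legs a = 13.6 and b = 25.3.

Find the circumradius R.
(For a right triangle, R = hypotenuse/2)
Hypotenuse c = √(a² + b²) = √(184.96 + 640.09) = √825.05 ≈ 28.7237
R = c/2 ≈ 28.7237/2 ≈ 14.3618

R = 14.36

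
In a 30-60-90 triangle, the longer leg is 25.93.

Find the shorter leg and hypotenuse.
In a 30-60-90 triangle the sides are in ratio 1 : √3 : 2, so short leg = long leg/√3 and hypotenuse = 2·(short leg).
Short leg = 25.93/√3 ≈ 25.93/1.73205 ≈ 14.9707
Hypotenuse = 2·14.9707 ≈ 29.9414

Short leg = 14.97, Hypotenuse = 29.94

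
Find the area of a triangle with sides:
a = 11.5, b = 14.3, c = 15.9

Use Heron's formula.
s = (11.5 + 14.3 + 15.9)/2 = 41.7/2 = 20.85
s − a = 9.35, s − b = 6.55, s − c = 4.95
s(s−a)(s−b)(s−c) = 20.85·9.35·6.55·4.95 ≈ 6320.69
Area = √6320.69 ≈ 79.5027

Area = 79.5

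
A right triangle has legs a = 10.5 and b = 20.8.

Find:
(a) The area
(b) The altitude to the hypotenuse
(a) The legs are perpendicular, so Area = ½·a·b = ½·10.5·20.8 = ½·218.4 = 109.2
(b) Hypotenuse c = √(a² + b²) = √(110.25 + 432.64) = √542.89 ≈ 23.3
    Area = ½·c·h_c  ⇒  h_c = 2·Area/c = 218.4/23.3 ≈ 9.37339

Area = 109.2, h_c = 9.373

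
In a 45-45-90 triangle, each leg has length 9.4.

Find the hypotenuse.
In a 45-45-90 triangle the sides are in ratio 1 : 1 : √2, so hypotenuse = leg·√2.
Hypotenuse = 9.4·√2 ≈ 9.4·1.41421 ≈ 13.2936

Hypotenuse = 9.4√2 = 13.29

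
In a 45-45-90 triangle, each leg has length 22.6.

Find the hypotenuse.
In a 45-45-90 triangle the sides are in ratio 1 : 1 : √2, so hypotenuse = leg·√2.
Hypotenuse = 22.6·√2 ≈ 22.6·1.41421 ≈ 31.9612

Hypotenuse = 22.6√2 = 31.96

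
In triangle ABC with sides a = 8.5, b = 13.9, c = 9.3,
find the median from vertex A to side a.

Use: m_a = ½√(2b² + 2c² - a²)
m_a = ½√(2·13.9² + 2·9.3² − 8.5²) = ½√(2·193.21 + 2·86.49 − 72.25) = ½√(386.42 + 172.98 − 72.25) = ½√487.15
√487.15 ≈ 22.0715, so m_a ≈ 11.0357

m_a = 11.04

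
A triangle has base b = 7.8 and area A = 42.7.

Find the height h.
A = ½·b·h  ⇒  h = 2A/b = 2·42.7/7.8 = 85.4/7.8 ≈ 10.9487

h = 10.95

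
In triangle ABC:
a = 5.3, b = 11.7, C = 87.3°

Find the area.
Two sides and the included angle (SAS): A = ½·a·b·sin(C) = ½·5.3·11.7·sin(87.3°)
sin(87.3°) ≈ 0.99889
A ≈ ½·62.01·0.99889 = 31.005·0.99889 ≈ 30.9706

Area = 30.97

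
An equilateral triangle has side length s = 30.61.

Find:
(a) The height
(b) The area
(a) The height splits the triangle into two 30-60-90 halves: h = s·√3/2 = 30.61·1.73205/2 ≈ 53.0181/2 ≈ 26.509
(b) Area = (√3/4)·s² = (√3/4)·30.61² = (√3/4)·936.9721 ≈ 0.433013·936.9721 ≈ 405.721

Height = 26.51, Area = 405.7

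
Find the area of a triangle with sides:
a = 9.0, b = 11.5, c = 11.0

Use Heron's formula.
s = (9.0 + 11.5 + 11.0)/2 = 31.5/2 = 15.75
s − a = 6.75, s − b = 4.25, s − c = 4.75
s(s−a)(s−b)(s−c) = 15.75·6.75·4.25·4.75 ≈ 2146.18
Area = √2146.18 ≈ 46.3269

Area = 46.33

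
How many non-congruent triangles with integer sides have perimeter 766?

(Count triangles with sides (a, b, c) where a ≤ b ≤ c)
Let a ≤ b ≤ c with a + b + c = 766. The only binding inequality is a + b > c, i.e. 766 − c > c, so c < 766/2; and c ≥ 766/3 since c is the largest side.
So 256 ≤ c ≤ 382. For each c, b runs from ⌈(766 − c)/2⌉ up to c (then a = 766 − b − c satisfies 1 ≤ a ≤ b automatically), giving c − ⌈(766 − c)/2⌉ + 1 choices.
Summing over c: 2 + 3 + 5 + 6 + … + 189 + 191  (127 terms, c = 256, …, 382) = 12224
Check (closed form: nearest integer to p²/48 for even p, (p+3)²/48 for odd p): 766²/48 = 586756/48 ≈ 12224.08 → 12224

12224 triangles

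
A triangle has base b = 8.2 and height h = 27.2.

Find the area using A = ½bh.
A = ½·b·h = ½·8.2·27.2 = ½·223.04 = 111.52

Area = 111.52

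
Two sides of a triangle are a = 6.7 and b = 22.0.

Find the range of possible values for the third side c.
Triangle inequality: |a − b| < c < a + b
|a − b| = |6.7 − 22.0| = 15.3
a + b = 6.7 + 22.0 = 28.7

15.3 < c < 28.7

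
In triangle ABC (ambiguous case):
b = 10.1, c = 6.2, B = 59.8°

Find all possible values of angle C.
b/sin(B) = c/sin(C)  ⇒  sin(C) = c·sin(B)/b = 6.2·sin(59.8°)/10.1
sin(59.8°) ≈ 0.864275
sin(C) ≈ 6.2·0.864275/10.1 ≈ 5.3585/10.1 ≈ 0.530545
Candidate 1: C₁ = arcsin(0.530545) ≈ 32.0423°  →  A = 180° − 59.8° − 32.0423° ≈ 88.1577° > 0, valid
Candidate 2: C₂ = 180° − C₁ ≈ 147.958°  →  A = 180° − 59.8° − 147.958° ≈ -27.7577° ≤ 0, not a valid triangle

C = 32.04° (one solution)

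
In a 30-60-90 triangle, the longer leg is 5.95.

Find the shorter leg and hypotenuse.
In a 30-60-90 triangle the sides are in ratio 1 : √3 : 2, so short leg = long leg/√3 and hypotenuse = 2·(short leg).
Short leg = 5.95/√3 ≈ 5.95/1.73205 ≈ 3.43523
Hypotenuse = 2·3.43523 ≈ 6.87047

Short leg = 3.435, Hypotenuse = 6.87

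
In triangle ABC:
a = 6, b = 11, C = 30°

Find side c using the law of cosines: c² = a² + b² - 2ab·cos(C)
c² = 6² + 11² − 2·6·11·cos(30°)
cos(30°) ≈ 0.866025
c² ≈ 36 + 121 − 132·(0.866025) ≈ 157 − 114.315 ≈ 42.6846
c ≈ √42.6846 ≈ 6.53335

c = 6.533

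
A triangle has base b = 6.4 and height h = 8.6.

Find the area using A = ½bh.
A = ½·b·h = ½·6.4·8.6 = ½·55.04 = 27.52

Area = 27.52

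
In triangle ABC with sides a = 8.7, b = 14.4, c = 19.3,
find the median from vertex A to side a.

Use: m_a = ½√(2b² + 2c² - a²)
m_a = ½√(2·14.4² + 2·19.3² − 8.7²) = ½√(2·207.36 + 2·372.49 − 75.69) = ½√(414.72 + 744.98 − 75.69) = ½√1084.01
√1084.01 ≈ 32.9243, so m_a ≈ 16.4622

m_a = 16.46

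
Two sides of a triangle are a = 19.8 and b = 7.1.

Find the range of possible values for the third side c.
Triangle inequality: |a − b| < c < a + b
|a − b| = |19.8 − 7.1| = 12.7
a + b = 19.8 + 7.1 = 26.9

12.7 < c < 26.9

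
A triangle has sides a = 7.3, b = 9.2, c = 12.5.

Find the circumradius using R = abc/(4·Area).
First find the area with Heron's formula.
s = (7.3 + 9.2 + 12.5)/2 = 14.5
Area = √(s(s−a)(s−b)(s−c)) = √(14.5·7.2·5.3·2) ≈ √1106.64 ≈ 33.2662
abc = 7.3·9.2·12.5 = 839.5
R = abc/(4·Area) ≈ 839.5/(4·33.2662) = 839.5/133.065 ≈ 6.30896

R = 6.309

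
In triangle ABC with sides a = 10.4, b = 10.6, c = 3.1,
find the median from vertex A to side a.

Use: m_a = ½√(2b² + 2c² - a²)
m_a = ½√(2·10.6² + 2·3.1² − 10.4²) = ½√(2·112.36 + 2·9.61 − 108.16) = ½√(224.72 + 19.22 − 108.16) = ½√135.78
√135.78 ≈ 11.6525, so m_a ≈ 5.82623

m_a = 5.826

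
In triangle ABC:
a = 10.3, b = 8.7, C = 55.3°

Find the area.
Two sides and the included angle (SAS): A = ½·a·b·sin(C) = ½·10.3·8.7·sin(55.3°)
sin(55.3°) ≈ 0.822144
A ≈ ½·89.61·0.822144 = 44.805·0.822144 ≈ 36.8362

Area = 36.84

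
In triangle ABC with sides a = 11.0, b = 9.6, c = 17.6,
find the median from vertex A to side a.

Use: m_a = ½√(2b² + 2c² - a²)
m_a = ½√(2·9.6² + 2·17.6² − 11.0²) = ½√(2·92.16 + 2·309.76 − 121) = ½√(184.32 + 619.52 − 121) = ½√682.84
√682.84 ≈ 26.1312, so m_a ≈ 13.0656

m_a = 13.07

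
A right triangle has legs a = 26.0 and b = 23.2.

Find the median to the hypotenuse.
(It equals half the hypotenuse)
Hypotenuse c = √(a² + b²) = √(676 + 538.24) = √1214.24 ≈ 34.8459
Median to hypotenuse = c/2 ≈ 34.8459/2 ≈ 17.423

Median = 17.42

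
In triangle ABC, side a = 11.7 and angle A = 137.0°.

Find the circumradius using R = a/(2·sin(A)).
R = a/(2·sin(A)) = 11.7/(2·sin(137.0°))
sin(137.0°) ≈ 0.681998
R ≈ 11.7/(2·0.681998) = 11.7/1.364 ≈ 8.57773

R = 8.578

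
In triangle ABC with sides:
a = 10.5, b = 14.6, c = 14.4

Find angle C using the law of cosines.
c² = a² + b² − 2ab·cos(C)  ⇒  cos(C) = (a² + b² − c²)/(2ab)
cos(C) = (10.5² + 14.6² − 14.4²)/(2·10.5·14.6) = (110.25 + 213.16 − 207.36)/306.6 = 116.05/306.6 ≈ 0.378506
C = arccos(0.378506) ≈ 67.7588°

C = 67.76°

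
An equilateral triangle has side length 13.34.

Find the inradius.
r = Area/s with s the semi-perimeter.
Area = (√3/4)·13.34² = (√3/4)·177.9556 ≈ 0.433013·177.9556 ≈ 77.057
s = 3·13.34/2 = 20.01
r ≈ 77.057/20.01 ≈ 3.85093
(Equivalently r = side/(2√3) = 13.34/3.4641 ≈ 3.85093.)

r = 3.851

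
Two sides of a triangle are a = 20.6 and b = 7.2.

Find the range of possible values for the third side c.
Triangle inequality: |a − b| < c < a + b
|a − b| = |20.6 − 7.2| = 13.4
a + b = 20.6 + 7.2 = 27.8

13.4 < c < 27.8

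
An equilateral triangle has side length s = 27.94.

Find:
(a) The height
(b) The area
(a) The height splits the triangle into two 30-60-90 halves: h = s·√3/2 = 27.94·1.73205/2 ≈ 48.3935/2 ≈ 24.1967
(b) Area = (√3/4)·s² = (√3/4)·27.94² = (√3/4)·780.6436 ≈ 0.433013·780.6436 ≈ 338.029

Height = 24.2, Area = 338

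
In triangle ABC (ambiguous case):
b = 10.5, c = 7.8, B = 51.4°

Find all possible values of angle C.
b/sin(B) = c/sin(C)  ⇒  sin(C) = c·sin(B)/b = 7.8·sin(51.4°)/10.5
sin(51.4°) ≈ 0.78152
sin(C) ≈ 7.8·0.78152/10.5 ≈ 6.09586/10.5 ≈ 0.580558
Candidate 1: C₁ = arcsin(0.580558) ≈ 35.4898°  →  A = 180° − 51.4° − 35.4898° ≈ 93.1102° > 0, valid
Candidate 2: C₂ = 180° − C₁ ≈ 144.51°  →  A = 180° − 51.4° − 144.51° ≈ -15.9102° ≤ 0, not a valid triangle

C = 35.49° (one solution)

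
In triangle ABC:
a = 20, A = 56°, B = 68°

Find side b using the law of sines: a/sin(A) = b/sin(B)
a/sin(A) = b/sin(B)  ⇒  b = a·sin(B)/sin(A) = 20·sin(68°)/sin(56°)
sin(68°) ≈ 0.927184, sin(56°) ≈ 0.829038
b ≈ 20·0.927184/0.829038 ≈ 18.5437/0.829038 ≈ 22.3677

b = 22.37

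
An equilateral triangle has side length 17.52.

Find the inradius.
r = Area/s with s the semi-perimeter.
Area = (√3/4)·17.52² = (√3/4)·306.9504 ≈ 0.433013·306.9504 ≈ 132.913
s = 3·17.52/2 = 26.28
r ≈ 132.913/26.28 ≈ 5.05759
(Equivalently r = side/(2√3) = 17.52/3.4641 ≈ 5.05759.)

r = 5.058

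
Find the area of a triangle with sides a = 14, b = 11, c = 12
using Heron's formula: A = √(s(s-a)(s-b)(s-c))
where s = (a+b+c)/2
s = (14 + 11 + 12)/2 = 37/2 = 18.5
s − a = 4.5, s − b = 7.5, s − c = 6.5
s(s−a)(s−b)(s−c) = 18.5·4.5·7.5·6.5 = 4058.4375
Area = √4058.4375 ≈ 63.7059

s = 18.5, Area = 63.71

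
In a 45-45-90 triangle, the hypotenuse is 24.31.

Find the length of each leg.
In a 45-45-90 triangle hypotenuse = leg·√2, so leg = hypotenuse/√2.
Leg = 24.31/√2 ≈ 24.31/1.41421 ≈ 17.1898

Each leg = 17.19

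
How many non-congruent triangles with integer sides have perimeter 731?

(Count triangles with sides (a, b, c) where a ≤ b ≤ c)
Let a ≤ b ≤ c with a + b + c = 731. The only binding inequality is a + b > c, i.e. 731 − c > c, so c < 731/2; and c ≥ 731/3 since c is the largest side.
So 244 ≤ c ≤ 365. For each c, b runs from ⌈(731 − c)/2⌉ up to c (then a = 731 − b − c satisfies 1 ≤ a ≤ b automatically), giving c − ⌈(731 − c)/2⌉ + 1 choices.
Summing over c: 1 + 3 + 4 + 6 + … + 181 + 183  (122 terms, c = 244, …, 365) = 11224
Check (closed form: nearest integer to p²/48 for even p, (p+3)²/48 for odd p): (731+3)²/48 = 734²/48 = 538756/48 ≈ 11224.08 → 11224

11224 triangles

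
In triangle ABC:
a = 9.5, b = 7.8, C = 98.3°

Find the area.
Two sides and the included angle (SAS): A = ½·a·b·sin(C) = ½·9.5·7.8·sin(98.3°)
sin(98.3°) ≈ 0.989526
A ≈ ½·74.1·0.989526 = 37.05·0.989526 ≈ 36.6619

Area = 36.66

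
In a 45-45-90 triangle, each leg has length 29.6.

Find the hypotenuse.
In a 45-45-90 triangle the sides are in ratio 1 : 1 : √2, so hypotenuse = leg·√2.
Hypotenuse = 29.6·√2 ≈ 29.6·1.41421 ≈ 41.8607

Hypotenuse = 29.6√2 = 41.86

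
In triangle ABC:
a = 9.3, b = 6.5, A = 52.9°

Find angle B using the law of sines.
a/sin(A) = b/sin(B)  ⇒  sin(B) = b·sin(A)/a = 6.5·sin(52.9°)/9.3
sin(52.9°) ≈ 0.797584
sin(B) ≈ 6.5·0.797584/9.3 ≈ 5.1843/9.3 ≈ 0.557451
B = arcsin(0.557451) ≈ 33.8797°
(Since b ≤ a we need B ≤ A, so the obtuse alternative 180° − 33.8797° ≈ 146.12° is rejected.)

B = 33.88°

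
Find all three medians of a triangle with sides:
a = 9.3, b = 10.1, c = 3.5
Median formula: m_a = ½√(2b² + 2c² − a²) (and cyclically). a² = 86.49, b² = 102.01, c² = 12.25.
m_a = ½√(2·102.01 + 2·12.25 − 86.49) = ½√142.03 ≈ ½·11.9176 ≈ 5.95882
m_b = ½√(2·86.49 + 2·12.25 − 102.01) = ½√95.47 ≈ ½·9.77088 ≈ 4.88544
m_c = ½√(2·86.49 + 2·102.01 − 12.25) = ½√364.75 ≈ ½·19.0984 ≈ 9.54921

m_a = 5.959, m_b = 4.885, m_c = 9.549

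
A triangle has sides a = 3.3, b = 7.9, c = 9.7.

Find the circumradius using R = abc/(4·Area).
First find the area with Heron's formula.
s = (3.3 + 7.9 + 9.7)/2 = 10.45
Area = √(s(s−a)(s−b)(s−c)) = √(10.45·7.15·2.55·0.75) ≈ √142.897 ≈ 11.954
abc = 3.3·7.9·9.7 = 252.879
R = abc/(4·Area) ≈ 252.879/(4·11.954) = 252.879/47.8158 ≈ 5.2886

R = 5.289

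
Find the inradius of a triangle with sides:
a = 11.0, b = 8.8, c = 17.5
r = Area/s where s is the semi-perimeter.
s = (11.0 + 8.8 + 17.5)/2 = 37.3/2 = 18.65
Area = √(s(s−a)(s−b)(s−c)) = √(18.65·7.65·9.85·1.15) ≈ √1616.12 ≈ 40.201
r ≈ 40.201/18.65 ≈ 2.15555

r = 2.156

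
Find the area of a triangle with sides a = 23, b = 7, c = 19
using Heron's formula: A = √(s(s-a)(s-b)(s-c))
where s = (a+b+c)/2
s = (23 + 7 + 19)/2 = 49/2 = 24.5
s − a = 1.5, s − b = 17.5, s − c = 5.5
s(s−a)(s−b)(s−c) = 24.5·1.5·17.5·5.5 = 3537.1875
Area = √3537.1875 ≈ 59.4743

s = 24.5, Area = 59.47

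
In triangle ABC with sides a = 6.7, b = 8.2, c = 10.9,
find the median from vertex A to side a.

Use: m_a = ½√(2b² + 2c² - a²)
m_a = ½√(2·8.2² + 2·10.9² − 6.7²) = ½√(2·67.24 + 2·118.81 − 44.89) = ½√(134.48 + 237.62 − 44.89) = ½√327.21
√327.21 ≈ 18.0889, so m_a ≈ 9.04447

m_a = 9.044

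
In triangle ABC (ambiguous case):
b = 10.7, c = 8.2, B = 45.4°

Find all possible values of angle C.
b/sin(B) = c/sin(C)  ⇒  sin(C) = c·sin(B)/b = 8.2·sin(45.4°)/10.7
sin(45.4°) ≈ 0.712026
sin(C) ≈ 8.2·0.712026/10.7 ≈ 5.83861/10.7 ≈ 0.545665
Candidate 1: C₁ = arcsin(0.545665) ≈ 33.0701°  →  A = 180° − 45.4° − 33.0701° ≈ 101.53° > 0, valid
Candidate 2: C₂ = 180° − C₁ ≈ 146.93°  →  A = 180° − 45.4° − 146.93° ≈ -12.3299° ≤ 0, not a valid triangle

C = 33.07° (one solution)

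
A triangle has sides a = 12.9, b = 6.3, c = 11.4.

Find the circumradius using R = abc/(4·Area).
First find the area with Heron's formula.
s = (12.9 + 6.3 + 11.4)/2 = 15.3
Area = √(s(s−a)(s−b)(s−c)) = √(15.3·2.4·9·3.9) ≈ √1288.87 ≈ 35.9009
abc = 12.9·6.3·11.4 = 926.478
R = abc/(4·Area) ≈ 926.478/(4·35.9009) = 926.478/143.603 ≈ 6.45164

R = 6.452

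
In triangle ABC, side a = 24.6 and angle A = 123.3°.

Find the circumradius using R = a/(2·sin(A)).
R = a/(2·sin(A)) = 24.6/(2·sin(123.3°))
sin(123.3°) ≈ 0.835807
R ≈ 24.6/(2·0.835807) = 24.6/1.67161 ≈ 14.7163

R = 14.72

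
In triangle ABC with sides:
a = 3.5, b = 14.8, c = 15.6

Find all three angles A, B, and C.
Law of cosines for each angle (a² = 12.25, b² = 219.04, c² = 243.36):
cos(A) = (b² + c² − a²)/(2bc) = (219.04 + 243.36 − 12.25)/(2·14.8·15.6) = 450.15/461.76 ≈ 0.974857  ⇒  A ≈ 12.8754°
cos(B) = (a² + c² − b²)/(2ac) = (12.25 + 243.36 − 219.04)/(2·3.5·15.6) = 36.57/109.2 ≈ 0.33489  ⇒  B ≈ 70.4341°
cos(C) = (a² + b² − c²)/(2ab) = (12.25 + 219.04 − 243.36)/(2·3.5·14.8) = -12.07/103.6 ≈ -0.116506  ⇒  C ≈ 96.6905°
Check: A + B + C ≈ 180°

A = 12.88°, B = 70.43°, C = 96.69°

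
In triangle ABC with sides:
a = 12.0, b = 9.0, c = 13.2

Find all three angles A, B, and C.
Law of cosines for each angle (a² = 144, b² = 81, c² = 174.24):
cos(A) = (b² + c² − a²)/(2bc) = (81 + 174.24 − 144)/(2·9.0·13.2) = 111.24/237.6 ≈ 0.468182  ⇒  A ≈ 62.0837°
cos(B) = (a² + c² − b²)/(2ac) = (144 + 174.24 − 81)/(2·12.0·13.2) = 237.24/316.8 ≈ 0.748864  ⇒  B ≈ 41.508°
cos(C) = (a² + b² − c²)/(2ab) = (144 + 81 − 174.24)/(2·12.0·9.0) = 50.76/216 ≈ 0.235  ⇒  C ≈ 76.4084°
Check: A + B + C ≈ 180°

A = 62.08°, B = 41.51°, C = 76.41°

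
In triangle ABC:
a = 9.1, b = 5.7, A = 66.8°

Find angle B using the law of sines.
a/sin(A) = b/sin(B)  ⇒  sin(B) = b·sin(A)/a = 5.7·sin(66.8°)/9.1
sin(66.8°) ≈ 0.919135
sin(B) ≈ 5.7·0.919135/9.1 ≈ 5.23907/9.1 ≈ 0.575722
B = arcsin(0.575722) ≈ 35.1502°
(Since b ≤ a we need B ≤ A, so the obtuse alternative 180° − 35.1502° ≈ 144.85° is rejected.)

B = 35.15°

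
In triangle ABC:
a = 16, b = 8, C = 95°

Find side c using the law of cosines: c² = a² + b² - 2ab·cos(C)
c² = 16² + 8² − 2·16·8·cos(95°)
cos(95°) ≈ -0.0871557
c² ≈ 256 + 64 − 256·(-0.0871557) ≈ 320 + 22.3119 ≈ 342.312
c ≈ √342.312 ≈ 18.5017

c = 18.5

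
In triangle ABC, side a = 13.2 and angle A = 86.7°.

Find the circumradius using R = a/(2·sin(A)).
R = a/(2·sin(A)) = 13.2/(2·sin(86.7°))
sin(86.7°) ≈ 0.998342
R ≈ 13.2/(2·0.998342) = 13.2/1.99668 ≈ 6.61096

R = 6.611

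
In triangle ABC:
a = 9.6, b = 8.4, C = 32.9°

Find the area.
Two sides and the included angle (SAS): A = ½·a·b·sin(C) = ½·9.6·8.4·sin(32.9°)
sin(32.9°) ≈ 0.543174
A ≈ ½·80.64·0.543174 = 40.32·0.543174 ≈ 21.9008

Area = 21.9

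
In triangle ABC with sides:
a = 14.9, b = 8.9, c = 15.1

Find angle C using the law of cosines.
c² = a² + b² − 2ab·cos(C)  ⇒  cos(C) = (a² + b² − c²)/(2ab)
cos(C) = (14.9² + 8.9² − 15.1²)/(2·14.9·8.9) = (222.01 + 79.21 − 228.01)/265.22 = 73.21/265.22 ≈ 0.276035
C = arccos(0.276035) ≈ 73.9763°

C = 73.98°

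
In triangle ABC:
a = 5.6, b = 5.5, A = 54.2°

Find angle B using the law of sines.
a/sin(A) = b/sin(B)  ⇒  sin(B) = b·sin(A)/a = 5.5·sin(54.2°)/5.6
sin(54.2°) ≈ 0.811064
sin(B) ≈ 5.5·0.811064/5.6 ≈ 4.46085/5.6 ≈ 0.796581
B = arcsin(0.796581) ≈ 52.8048°
(Since b ≤ a we need B ≤ A, so the obtuse alternative 180° − 52.8048° ≈ 127.195° is rejected.)

B = 52.8°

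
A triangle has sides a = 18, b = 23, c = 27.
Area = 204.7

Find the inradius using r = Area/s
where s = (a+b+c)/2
s = (18 + 23 + 27)/2 = 68/2 = 34
r = Area/s = 204.7/34 ≈ 6.02059

r = 6.021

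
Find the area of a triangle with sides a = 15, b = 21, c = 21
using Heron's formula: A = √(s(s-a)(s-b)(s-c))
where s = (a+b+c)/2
s = (15 + 21 + 21)/2 = 57/2 = 28.5
s − a = 13.5, s − b = 7.5, s − c = 7.5
s(s−a)(s−b)(s−c) = 28.5·13.5·7.5·7.5 = 21642.1875
Area = √21642.1875 ≈ 147.113

s = 28.5, Area = 147.1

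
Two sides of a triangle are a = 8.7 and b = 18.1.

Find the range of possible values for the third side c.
Triangle inequality: |a − b| < c < a + b
|a − b| = |8.7 − 18.1| = 9.4
a + b = 8.7 + 18.1 = 26.8

9.4 < c < 26.8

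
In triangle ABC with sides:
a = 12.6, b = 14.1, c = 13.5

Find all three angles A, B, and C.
Law of cosines for each angle (a² = 158.76, b² = 198.81, c² = 182.25):
cos(A) = (b² + c² − a²)/(2bc) = (198.81 + 182.25 − 158.76)/(2·14.1·13.5) = 222.3/380.7 ≈ 0.583924  ⇒  A ≈ 54.273°
cos(B) = (a² + c² − b²)/(2ac) = (158.76 + 182.25 − 198.81)/(2·12.6·13.5) = 142.2/340.2 ≈ 0.417989  ⇒  B ≈ 65.2923°
cos(C) = (a² + b² − c²)/(2ab) = (158.76 + 198.81 − 182.25)/(2·12.6·14.1) = 175.32/355.32 ≈ 0.493414  ⇒  C ≈ 60.4348°
Check: A + B + C ≈ 180°

A = 54.27°, B = 65.29°, C = 60.43°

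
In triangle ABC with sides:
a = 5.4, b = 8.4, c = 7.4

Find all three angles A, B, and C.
Law of cosines for each angle (a² = 29.16, b² = 70.56, c² = 54.76):
cos(A) = (b² + c² − a²)/(2bc) = (70.56 + 54.76 − 29.16)/(2·8.4·7.4) = 96.16/124.32 ≈ 0.773488  ⇒  A ≈ 39.3319°
cos(B) = (a² + c² − b²)/(2ac) = (29.16 + 54.76 − 70.56)/(2·5.4·7.4) = 13.36/79.92 ≈ 0.167167  ⇒  B ≈ 80.3768°
cos(C) = (a² + b² − c²)/(2ab) = (29.16 + 70.56 − 54.76)/(2·5.4·8.4) = 44.96/90.72 ≈ 0.495591  ⇒  C ≈ 60.2913°
Check: A + B + C ≈ 180°

A = 39.33°, B = 80.38°, C = 60.29°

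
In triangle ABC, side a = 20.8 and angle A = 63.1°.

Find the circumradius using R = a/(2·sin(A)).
R = a/(2·sin(A)) = 20.8/(2·sin(63.1°))
sin(63.1°) ≈ 0.891798
R ≈ 20.8/(2·0.891798) = 20.8/1.7836 ≈ 11.6618

R = 11.66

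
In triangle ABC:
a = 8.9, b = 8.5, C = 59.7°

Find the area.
Two sides and the included angle (SAS): A = ½·a·b·sin(C) = ½·8.9·8.5·sin(59.7°)
sin(59.7°) ≈ 0.863396
A ≈ ½·75.65·0.863396 = 37.825·0.863396 ≈ 32.6579

Area = 32.66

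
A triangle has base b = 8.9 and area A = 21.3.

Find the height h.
A = ½·b·h  ⇒  h = 2A/b = 2·21.3/8.9 = 42.6/8.9 ≈ 4.78652

h = 4.787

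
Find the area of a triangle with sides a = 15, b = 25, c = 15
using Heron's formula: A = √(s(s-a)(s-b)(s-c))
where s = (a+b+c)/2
s = (15 + 25 + 15)/2 = 55/2 = 27.5
s − a = 12.5, s − b = 2.5, s − c = 12.5
s(s−a)(s−b)(s−c) = 27.5·12.5·2.5·12.5 = 10742.1875
Area = √10742.1875 ≈ 103.645

s = 27.5, Area = 103.6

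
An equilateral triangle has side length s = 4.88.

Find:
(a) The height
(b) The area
(a) The height splits the triangle into two 30-60-90 halves: h = s·√3/2 = 4.88·1.73205/2 ≈ 8.45241/2 ≈ 4.2262
(b) Area = (√3/4)·s² = (√3/4)·4.88² = (√3/4)·23.8144 ≈ 0.433013·23.8144 ≈ 10.3119

Height = 4.226, Area = 10.31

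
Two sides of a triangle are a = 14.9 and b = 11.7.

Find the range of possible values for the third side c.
Triangle inequality: |a − b| < c < a + b
|a − b| = |14.9 − 11.7| = 3.2
a + b = 14.9 + 11.7 = 26.6

3.2 < c < 26.6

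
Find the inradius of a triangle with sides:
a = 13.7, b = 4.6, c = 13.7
r = Area/s where s is the semi-perimeter.
s = (13.7 + 4.6 + 13.7)/2 = 32/2 = 16
Area = √(s(s−a)(s−b)(s−c)) = √(16·2.3·11.4·2.3) ≈ √964.896 ≈ 31.0628
r ≈ 31.0628/16 ≈ 1.94142

r = 1.941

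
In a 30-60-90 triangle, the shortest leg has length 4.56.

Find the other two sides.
In a 30-60-90 triangle the sides are in ratio 1 : √3 : 2 (short leg : long leg : hypotenuse).
Long leg = 4.56·√3 ≈ 4.56·1.73205 ≈ 7.89815
Hypotenuse = 2·4.56 = 9.12

Long leg = 4.56√3 = 7.898, Hypotenuse = 9.12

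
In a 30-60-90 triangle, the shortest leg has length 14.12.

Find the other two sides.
In a 30-60-90 triangle the sides are in ratio 1 : √3 : 2 (short leg : long leg : hypotenuse).
Long leg = 14.12·√3 ≈ 14.12·1.73205 ≈ 24.4566
Hypotenuse = 2·14.12 = 28.24

Long leg = 14.12√3 = 24.46, Hypotenuse = 28.24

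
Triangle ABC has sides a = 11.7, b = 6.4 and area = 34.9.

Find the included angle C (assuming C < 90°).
Area = ½·a·b·sin(C)  ⇒  sin(C) = 2·Area/(a·b) = 2·34.9/(11.7·6.4) = 69.8/74.88 ≈ 0.932158
C = arcsin(0.932158) ≈ 68.7738° (taking the acute solution since C < 90°)

C = 68.77°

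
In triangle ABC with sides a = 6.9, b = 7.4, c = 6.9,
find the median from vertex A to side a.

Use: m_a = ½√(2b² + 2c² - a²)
m_a = ½√(2·7.4² + 2·6.9² − 6.9²) = ½√(2·54.76 + 2·47.61 − 47.61) = ½√(109.52 + 95.22 − 47.61) = ½√157.13
√157.13 ≈ 12.5352, so m_a ≈ 6.26758

m_a = 6.268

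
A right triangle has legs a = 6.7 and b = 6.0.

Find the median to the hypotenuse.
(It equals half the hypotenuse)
Hypotenuse c = √(a² + b²) = √(44.89 + 36) = √80.89 ≈ 8.99389
Median to hypotenuse = c/2 ≈ 8.99389/2 ≈ 4.49694

Median = 4.497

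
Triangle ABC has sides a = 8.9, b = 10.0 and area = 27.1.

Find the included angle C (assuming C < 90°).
Area = ½·a·b·sin(C)  ⇒  sin(C) = 2·Area/(a·b) = 2·27.1/(8.9·10.0) = 54.2/89 ≈ 0.608989
C = arcsin(0.608989) ≈ 37.5164° (taking the acute solution since C < 90°)

C = 37.52°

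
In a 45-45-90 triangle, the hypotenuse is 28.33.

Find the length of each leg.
In a 45-45-90 triangle hypotenuse = leg·√2, so leg = hypotenuse/√2.
Leg = 28.33/√2 ≈ 28.33/1.41421 ≈ 20.0323

Each leg = 20.03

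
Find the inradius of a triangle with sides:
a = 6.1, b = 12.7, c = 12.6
r = Area/s where s is the semi-perimeter.
s = (6.1 + 12.7 + 12.6)/2 = 31.4/2 = 15.7
Area = √(s(s−a)(s−b)(s−c)) = √(15.7·9.6·3·3.1) ≈ √1401.7 ≈ 37.4392
r ≈ 37.4392/15.7 ≈ 2.38466

r = 2.385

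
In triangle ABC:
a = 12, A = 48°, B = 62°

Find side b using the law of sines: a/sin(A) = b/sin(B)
a/sin(A) = b/sin(B)  ⇒  b = a·sin(B)/sin(A) = 12·sin(62°)/sin(48°)
sin(62°) ≈ 0.882948, sin(48°) ≈ 0.743145
b ≈ 12·0.882948/0.743145 ≈ 10.5954/0.743145 ≈ 14.2575

b = 14.26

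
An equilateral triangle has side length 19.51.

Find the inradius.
r = Area/s with s the semi-perimeter.
Area = (√3/4)·19.51² = (√3/4)·380.6401 ≈ 0.433013·380.6401 ≈ 164.822
s = 3·19.51/2 = 29.265
r ≈ 164.822/29.265 ≈ 5.63205
(Equivalently r = side/(2√3) = 19.51/3.4641 ≈ 5.63205.)

r = 5.632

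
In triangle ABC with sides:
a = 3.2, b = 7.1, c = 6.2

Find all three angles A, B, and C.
Law of cosines for each angle (a² = 10.24, b² = 50.41, c² = 38.44):
cos(A) = (b² + c² − a²)/(2bc) = (50.41 + 38.44 − 10.24)/(2·7.1·6.2) = 78.61/88.04 ≈ 0.89289  ⇒  A ≈ 26.7614°
cos(B) = (a² + c² − b²)/(2ac) = (10.24 + 38.44 − 50.41)/(2·3.2·6.2) = -1.73/39.68 ≈ -0.0435988  ⇒  B ≈ 92.4988°
cos(C) = (a² + b² − c²)/(2ab) = (10.24 + 50.41 − 38.44)/(2·3.2·7.1) = 22.21/45.44 ≈ 0.488776  ⇒  C ≈ 60.7398°
Check: A + B + C ≈ 180°

A = 26.76°, B = 92.5°, C = 60.74°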